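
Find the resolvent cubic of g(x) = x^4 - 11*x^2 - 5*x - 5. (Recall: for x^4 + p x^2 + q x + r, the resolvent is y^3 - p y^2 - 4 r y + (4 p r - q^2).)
h(y) = y^3 + 11*y^2 + 20*y + 195

Identify coefficients: p = -11, q = -5, r = -5.
Plug into h(y) = y^3 - p y^2 - 4 r y + (4 p r - q^2):
  h(y) = y^3 - (-11) y^2 - 4*(-5) y + (4*(-11)*(-5) - (-5)^2)
       = y^3 + (11) y^2 + (20) y + (195).
Simplifying: h(y) = y^3 + 11*y^2 + 20*y + 195.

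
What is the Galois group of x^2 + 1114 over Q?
Gal(K/Q) = Z/2Z (cyclic of order 2)

x^2 + 1114 is irreducible over Q since -1114 is not a rational square. The splitting field Q(sqrt(-1114)) has degree 2 over Q, and its unique nontrivial automorphism is sqrt(-1114) ↦ -sqrt(-1114). Hence Gal(Q(sqrt(-1114))/Q) = Z/2Z.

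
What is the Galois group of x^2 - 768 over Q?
Gal(K/Q) = Z/2Z (cyclic of order 2)

x^2 - 768 is irreducible over Q since 768 is not a rational square. The splitting field Q(sqrt(768)) has degree 2 over Q, and its unique nontrivial automorphism is sqrt(768) ↦ -sqrt(768). Hence Gal(Q(sqrt(768))/Q) = Z/2Z.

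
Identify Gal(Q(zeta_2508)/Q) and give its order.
|Gal(Q(zeta_2508)/Q)| = phi(2508) = 720; group ≅ (Z/2508Z)^* ≅ Z/2Z × Z/2Z × Z/10Z × Z/18Z

The n-th cyclotomic polynomial Φ_2508(x) is the minimal polynomial of zeta_2508 over Q and has degree phi(2508) = 720. So Q(zeta_2508) is a degree-720 Galois extension with Galois group (Z/2508Z)^*. By CRT, (Z/2508Z)^* ≅ (Z/4Z)^* × (Z/3Z)^* × (Z/11Z)^* × (Z/19Z)^*. Each prime-power unit group is (Z/4Z)^* ≅ Z/2Z; (Z/3Z)^* ≅ Z/2Z; (Z/11Z)^* ≅ Z/10Z; (Z/19Z)^* ≅ Z/18Z. Hence Gal(Q(zeta_2508)/Q) ≅ Z/2Z × Z/2Z × Z/10Z × Z/18Z.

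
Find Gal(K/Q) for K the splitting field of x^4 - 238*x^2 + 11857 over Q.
Gal(K/Q) = V_4 (Klein four-group, Z/2Z × Z/2Z)

f factors as (x^2 - 167)(x^2 - 71), so the splitting field is K = Q(sqrt(167), sqrt(71)). The elements 167, 71, 11857 are all non-squares in Q, so sqrt(167) and sqrt(71) generate independent quadratic extensions. Thus [K:Q] = 4 and Gal(K/Q) is generated by the two order-2 automorphisms sqrt(167) ↦ -sqrt(167) and sqrt(71) ↦ -sqrt(71), giving V_4.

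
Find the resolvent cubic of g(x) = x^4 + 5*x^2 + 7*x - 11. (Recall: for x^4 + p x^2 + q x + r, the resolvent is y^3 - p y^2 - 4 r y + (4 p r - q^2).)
h(y) = y^3 - 5*y^2 + 44*y - 269

Identify coefficients: p = 5, q = 7, r = -11.
Plug into h(y) = y^3 - p y^2 - 4 r y + (4 p r - q^2):
  h(y) = y^3 - (5) y^2 - 4*(-11) y + (4*(5)*(-11) - (7)^2)
       = y^3 + (-5) y^2 + (44) y + (-269).
Simplifying: h(y) = y^3 - 5*y^2 + 44*y - 269.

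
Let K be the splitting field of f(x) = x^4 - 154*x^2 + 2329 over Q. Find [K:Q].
[K:Q] = 4

f factors as (x^2 - 137)(x^2 - 17); the splitting field is K = Q(sqrt(137), sqrt(17)). Since 137, 17, and 2329 are all non-squares in Q, the three subfields Q(sqrt(137)), Q(sqrt(17)), Q(sqrt(2329)) are distinct degree-2 extensions, so [K:Q] = 4 (Klein four Galois group).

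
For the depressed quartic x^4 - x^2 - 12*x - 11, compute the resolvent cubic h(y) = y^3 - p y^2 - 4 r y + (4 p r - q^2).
h(y) = y^3 + y^2 + 44*y - 100

Identify coefficients: p = -1, q = -12, r = -11.
Plug into h(y) = y^3 - p y^2 - 4 r y + (4 p r - q^2):
  h(y) = y^3 - (-1) y^2 - 4*(-11) y + (4*(-1)*(-11) - (-12)^2)
       = y^3 + (1) y^2 + (44) y + (-100).
Simplifying: h(y) = y^3 + y^2 + 44*y - 100.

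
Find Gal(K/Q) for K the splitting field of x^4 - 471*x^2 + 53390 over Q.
Gal(K/Q) = V_4 (Klein four-group, Z/2Z × Z/2Z)

f factors as (x^2 - 281)(x^2 - 190), so the splitting field is K = Q(sqrt(281), sqrt(190)). The elements 281, 190, 53390 are all non-squares in Q, so sqrt(281) and sqrt(190) generate independent quadratic extensions. Thus [K:Q] = 4 and Gal(K/Q) is generated by the two order-2 automorphisms sqrt(281) ↦ -sqrt(281) and sqrt(190) ↦ -sqrt(190), giving V_4.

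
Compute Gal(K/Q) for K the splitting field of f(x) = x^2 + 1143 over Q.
Gal(K/Q) = Z/2Z (cyclic of order 2)

x^2 + 1143 is irreducible over Q since -1143 is not a rational square. The splitting field Q(sqrt(-1143)) has degree 2 over Q, and its unique nontrivial automorphism is sqrt(-1143) ↦ -sqrt(-1143). Hence Gal(Q(sqrt(-1143))/Q) = Z/2Z.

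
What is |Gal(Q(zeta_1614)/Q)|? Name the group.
|Gal(Q(zeta_1614)/Q)| = phi(1614) = 536; group ≅ (Z/1614Z)^* ≅ Z/2Z × Z/268Z

The n-th cyclotomic polynomial Φ_1614(x) is the minimal polynomial of zeta_1614 over Q and has degree phi(1614) = 536. So Q(zeta_1614) is a degree-536 Galois extension with Galois group (Z/1614Z)^*. By CRT, (Z/1614Z)^* ≅ (Z/2Z)^* × (Z/3Z)^* × (Z/269Z)^*. Each prime-power unit group is (Z/2Z)^* ≅ trivial group (order 1); (Z/3Z)^* ≅ Z/2Z; (Z/269Z)^* ≅ Z/268Z. Hence Gal(Q(zeta_1614)/Q) ≅ Z/2Z × Z/268Z.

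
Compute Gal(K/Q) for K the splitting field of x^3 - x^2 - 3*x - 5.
Gal(K/Q) = S_3 (symmetric group of order 6)

Compute the discriminant of x^3 + (-1)*x^2 + (-3)*x + (-5): Δ = -848. Since Δ is not a rational square, the Galois group is not contained in A_3; it must be the full S_3 (irreducibility of the cubic rules out anything smaller).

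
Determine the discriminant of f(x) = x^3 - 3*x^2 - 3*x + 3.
Δ = 756

For x^3 + a x^2 + b x + c the discriminant is Δ = 18 a b c - 4 a^3 c + a^2 b^2 - 4 b^3 - 27 c^2.
Plug a = -3, b = -3, c = 3:
  18*(-3)*(-3)*(3) - 4*(-3)^3*(3) + (-3)^2*(-3)^2 - 4*(-3)^3 - 27*(3)^2
  = 486 + (324) + 81 + (108) + (-243)
  = 756.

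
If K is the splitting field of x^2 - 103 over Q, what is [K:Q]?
[K:Q] = 2

The polynomial x^2 - 103 is irreducible over Q since 103 is not a perfect square. Its splitting field is Q(sqrt(103)), which has degree 2 over Q.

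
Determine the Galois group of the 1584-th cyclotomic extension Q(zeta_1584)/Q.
|Gal(Q(zeta_1584)/Q)| = phi(1584) = 480; group ≅ (Z/1584Z)^* ≅ Z/2Z × Z/4Z × Z/6Z × Z/10Z

The n-th cyclotomic polynomial Φ_1584(x) is the minimal polynomial of zeta_1584 over Q and has degree phi(1584) = 480. So Q(zeta_1584) is a degree-480 Galois extension with Galois group (Z/1584Z)^*. By CRT, (Z/1584Z)^* ≅ (Z/16Z)^* × (Z/9Z)^* × (Z/11Z)^*. Each prime-power unit group is (Z/16Z)^* ≅ Z/2Z × Z/4Z; (Z/9Z)^* ≅ Z/6Z; (Z/11Z)^* ≅ Z/10Z. Hence Gal(Q(zeta_1584)/Q) ≅ Z/2Z × Z/4Z × Z/6Z × Z/10Z.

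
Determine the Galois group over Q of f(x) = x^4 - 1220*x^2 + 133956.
Gal(K/Q) = Z/2Z (cyclic of order 2)

f factors as (x^2 - 1098)(x^2 - 122), so the splitting field is K = Q(sqrt(1098), sqrt(122)). The squarefree part of 1098 is 122 and the squarefree part of 122 is also 122, so sqrt(1098) and sqrt(122) are both rational multiples of sqrt(122). Hence Q(sqrt(1098)) = Q(sqrt(122)) = Q(sqrt(122)), and the splitting field collapses to a single degree-2 extension with Galois group Z/2Z.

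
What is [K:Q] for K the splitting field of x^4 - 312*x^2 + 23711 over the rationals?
[K:Q] = 4

f factors as (x^2 - 131)(x^2 - 181); the splitting field is K = Q(sqrt(131), sqrt(181)). Since 131, 181, and 23711 are all non-squares in Q, the three subfields Q(sqrt(131)), Q(sqrt(181)), Q(sqrt(23711)) are distinct degree-2 extensions, so [K:Q] = 4 (Klein four Galois group).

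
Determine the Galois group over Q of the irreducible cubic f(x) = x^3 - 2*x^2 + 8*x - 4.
Gal(K/Q) = S_3 (symmetric group of order 6)

Compute the discriminant of x^3 + (-2)*x^2 + (8)*x + (-4): Δ = -1200. Since Δ is not a rational square, the Galois group is not contained in A_3; it must be the full S_3 (irreducibility of the cubic rules out anything smaller).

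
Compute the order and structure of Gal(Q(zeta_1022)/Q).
|Gal(Q(zeta_1022)/Q)| = phi(1022) = 432; group ≅ (Z/1022Z)^* ≅ Z/6Z × Z/72Z

The n-th cyclotomic polynomial Φ_1022(x) is the minimal polynomial of zeta_1022 over Q and has degree phi(1022) = 432. So Q(zeta_1022) is a degree-432 Galois extension with Galois group (Z/1022Z)^*. By CRT, (Z/1022Z)^* ≅ (Z/2Z)^* × (Z/7Z)^* × (Z/73Z)^*. Each prime-power unit group is (Z/2Z)^* ≅ trivial group (order 1); (Z/7Z)^* ≅ Z/6Z; (Z/73Z)^* ≅ Z/72Z. Hence Gal(Q(zeta_1022)/Q) ≅ Z/6Z × Z/72Z.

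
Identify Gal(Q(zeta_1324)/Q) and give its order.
|Gal(Q(zeta_1324)/Q)| = phi(1324) = 660; group ≅ (Z/1324Z)^* ≅ Z/2Z × Z/330Z

The n-th cyclotomic polynomial Φ_1324(x) is the minimal polynomial of zeta_1324 over Q and has degree phi(1324) = 660. So Q(zeta_1324) is a degree-660 Galois extension with Galois group (Z/1324Z)^*. By CRT, (Z/1324Z)^* ≅ (Z/4Z)^* × (Z/331Z)^*. Each prime-power unit group is (Z/4Z)^* ≅ Z/2Z; (Z/331Z)^* ≅ Z/330Z. Hence Gal(Q(zeta_1324)/Q) ≅ Z/2Z × Z/330Z.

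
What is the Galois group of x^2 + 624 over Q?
Gal(K/Q) = Z/2Z (cyclic of order 2)

x^2 + 624 is irreducible over Q since -624 is not a rational square. The splitting field Q(sqrt(-624)) has degree 2 over Q, and its unique nontrivial automorphism is sqrt(-624) ↦ -sqrt(-624). Hence Gal(Q(sqrt(-624))/Q) = Z/2Z.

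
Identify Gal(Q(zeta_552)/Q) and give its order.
|Gal(Q(zeta_552)/Q)| = phi(552) = 176; group ≅ (Z/552Z)^* ≅ Z/2Z × Z/2Z × Z/2Z × Z/22Z

The n-th cyclotomic polynomial Φ_552(x) is the minimal polynomial of zeta_552 over Q and has degree phi(552) = 176. So Q(zeta_552) is a degree-176 Galois extension with Galois group (Z/552Z)^*. By CRT, (Z/552Z)^* ≅ (Z/8Z)^* × (Z/3Z)^* × (Z/23Z)^*. Each prime-power unit group is (Z/8Z)^* ≅ Z/2Z × Z/2Z; (Z/3Z)^* ≅ Z/2Z; (Z/23Z)^* ≅ Z/22Z. Hence Gal(Q(zeta_552)/Q) ≅ Z/2Z × Z/2Z × Z/2Z × Z/22Z.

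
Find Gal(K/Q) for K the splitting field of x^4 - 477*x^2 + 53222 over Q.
Gal(K/Q) = V_4 (Klein four-group, Z/2Z × Z/2Z)

f factors as (x^2 - 178)(x^2 - 299), so the splitting field is K = Q(sqrt(178), sqrt(299)). The elements 178, 299, 53222 are all non-squares in Q, so sqrt(178) and sqrt(299) generate independent quadratic extensions. Thus [K:Q] = 4 and Gal(K/Q) is generated by the two order-2 automorphisms sqrt(178) ↦ -sqrt(178) and sqrt(299) ↦ -sqrt(299), giving V_4.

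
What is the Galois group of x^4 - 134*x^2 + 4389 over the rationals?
Gal(K/Q) = V_4 (Klein four-group, Z/2Z × Z/2Z)

f factors as (x^2 - 77)(x^2 - 57), so the splitting field is K = Q(sqrt(77), sqrt(57)). The elements 77, 57, 4389 are all non-squares in Q, so sqrt(77) and sqrt(57) generate independent quadratic extensions. Thus [K:Q] = 4 and Gal(K/Q) is generated by the two order-2 automorphisms sqrt(77) ↦ -sqrt(77) and sqrt(57) ↦ -sqrt(57), giving V_4.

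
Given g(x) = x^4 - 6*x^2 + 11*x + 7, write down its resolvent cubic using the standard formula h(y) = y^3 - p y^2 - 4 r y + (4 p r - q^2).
h(y) = y^3 + 6*y^2 - 28*y - 289

Identify coefficients: p = -6, q = 11, r = 7.
Plug into h(y) = y^3 - p y^2 - 4 r y + (4 p r - q^2):
  h(y) = y^3 - (-6) y^2 - 4*(7) y + (4*(-6)*(7) - (11)^2)
       = y^3 + (6) y^2 + (-28) y + (-289).
Simplifying: h(y) = y^3 + 6*y^2 - 28*y - 289.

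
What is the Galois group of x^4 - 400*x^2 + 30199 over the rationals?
Gal(K/Q) = V_4 (Klein four-group, Z/2Z × Z/2Z)

f factors as (x^2 - 101)(x^2 - 299), so the splitting field is K = Q(sqrt(101), sqrt(299)). The elements 101, 299, 30199 are all non-squares in Q, so sqrt(101) and sqrt(299) generate independent quadratic extensions. Thus [K:Q] = 4 and Gal(K/Q) is generated by the two order-2 automorphisms sqrt(101) ↦ -sqrt(101) and sqrt(299) ↦ -sqrt(299), giving V_4.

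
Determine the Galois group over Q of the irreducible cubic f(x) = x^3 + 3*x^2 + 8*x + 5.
Gal(K/Q) = S_3 (symmetric group of order 6)

Compute the discriminant of x^3 + (3)*x^2 + (8)*x + (5): Δ = -527. Since Δ is not a rational square, the Galois group is not contained in A_3; it must be the full S_3 (irreducibility of the cubic rules out anything smaller).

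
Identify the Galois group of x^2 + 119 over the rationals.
Gal(K/Q) = Z/2Z (cyclic of order 2)

x^2 + 119 is irreducible over Q since -119 is not a rational square. The splitting field Q(sqrt(-119)) has degree 2 over Q, and its unique nontrivial automorphism is sqrt(-119) ↦ -sqrt(-119). Hence Gal(Q(sqrt(-119))/Q) = Z/2Z.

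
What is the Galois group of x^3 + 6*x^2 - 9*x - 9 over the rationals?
Gal(K/Q) = S_3 (symmetric group of order 6)

Compute the discriminant of x^3 + (6)*x^2 + (-9)*x + (-9): Δ = 20169. Since Δ is not a rational square, the Galois group is not contained in A_3; it must be the full S_3 (irreducibility of the cubic rules out anything smaller).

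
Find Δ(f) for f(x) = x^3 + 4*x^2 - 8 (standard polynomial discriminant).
Δ = 320

For x^3 + a x^2 + b x + c the discriminant is Δ = 18 a b c - 4 a^3 c + a^2 b^2 - 4 b^3 - 27 c^2.
Plug a = 4, b = 0, c = -8:
  18*(4)*(0)*(-8) - 4*(4)^3*(-8) + (4)^2*(0)^2 - 4*(0)^3 - 27*(-8)^2
  = 0 + (2048) + 0 + (0) + (-1728)
  = 320.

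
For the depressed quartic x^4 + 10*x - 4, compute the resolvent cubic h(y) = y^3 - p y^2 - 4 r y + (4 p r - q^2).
h(y) = y^3 + 16*y - 100

Identify coefficients: p = 0, q = 10, r = -4.
Plug into h(y) = y^3 - p y^2 - 4 r y + (4 p r - q^2):
  h(y) = y^3 - (0) y^2 - 4*(-4) y + (4*(0)*(-4) - (10)^2)
       = y^3 + (0) y^2 + (16) y + (-100).
Simplifying: h(y) = y^3 + 16*y - 100.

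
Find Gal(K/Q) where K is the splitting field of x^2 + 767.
Gal(K/Q) = Z/2Z (cyclic of order 2)

x^2 + 767 is irreducible over Q since -767 is not a rational square. The splitting field Q(sqrt(-767)) has degree 2 over Q, and its unique nontrivial automorphism is sqrt(-767) ↦ -sqrt(-767). Hence Gal(Q(sqrt(-767))/Q) = Z/2Z.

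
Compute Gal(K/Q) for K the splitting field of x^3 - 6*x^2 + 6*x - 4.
Gal(K/Q) = S_3 (symmetric group of order 6)

Compute the discriminant of x^3 + (-6)*x^2 + (6)*x + (-4): Δ = -864. Since Δ is not a rational square, the Galois group is not contained in A_3; it must be the full S_3 (irreducibility of the cubic rules out anything smaller).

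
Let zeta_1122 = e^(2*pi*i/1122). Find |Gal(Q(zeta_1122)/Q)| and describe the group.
|Gal(Q(zeta_1122)/Q)| = phi(1122) = 320; group ≅ (Z/1122Z)^* ≅ Z/2Z × Z/10Z × Z/16Z

The n-th cyclotomic polynomial Φ_1122(x) is the minimal polynomial of zeta_1122 over Q and has degree phi(1122) = 320. So Q(zeta_1122) is a degree-320 Galois extension with Galois group (Z/1122Z)^*. By CRT, (Z/1122Z)^* ≅ (Z/2Z)^* × (Z/3Z)^* × (Z/11Z)^* × (Z/17Z)^*. Each prime-power unit group is (Z/2Z)^* ≅ trivial group (order 1); (Z/3Z)^* ≅ Z/2Z; (Z/11Z)^* ≅ Z/10Z; (Z/17Z)^* ≅ Z/16Z. Hence Gal(Q(zeta_1122)/Q) ≅ Z/2Z × Z/10Z × Z/16Z.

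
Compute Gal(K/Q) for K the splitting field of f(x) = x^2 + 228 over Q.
Gal(K/Q) = Z/2Z (cyclic of order 2)

x^2 + 228 is irreducible over Q since -228 is not a rational square. The splitting field Q(sqrt(-228)) has degree 2 over Q, and its unique nontrivial automorphism is sqrt(-228) ↦ -sqrt(-228). Hence Gal(Q(sqrt(-228))/Q) = Z/2Z.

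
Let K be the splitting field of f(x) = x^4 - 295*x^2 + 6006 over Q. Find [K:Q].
[K:Q] = 4

f factors as (x^2 - 273)(x^2 - 22); the splitting field is K = Q(sqrt(273), sqrt(22)). Since 273, 22, and 6006 are all non-squares in Q, the three subfields Q(sqrt(273)), Q(sqrt(22)), Q(sqrt(6006)) are distinct degree-2 extensions, so [K:Q] = 4 (Klein four Galois group).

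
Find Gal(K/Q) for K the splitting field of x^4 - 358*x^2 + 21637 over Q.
Gal(K/Q) = V_4 (Klein four-group, Z/2Z × Z/2Z)

f factors as (x^2 - 281)(x^2 - 77), so the splitting field is K = Q(sqrt(281), sqrt(77)). The elements 281, 77, 21637 are all non-squares in Q, so sqrt(281) and sqrt(77) generate independent quadratic extensions. Thus [K:Q] = 4 and Gal(K/Q) is generated by the two order-2 automorphisms sqrt(281) ↦ -sqrt(281) and sqrt(77) ↦ -sqrt(77), giving V_4.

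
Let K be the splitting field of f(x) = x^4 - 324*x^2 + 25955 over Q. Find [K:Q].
[K:Q] = 4

f factors as (x^2 - 179)(x^2 - 145); the splitting field is K = Q(sqrt(179), sqrt(145)). Since 179, 145, and 25955 are all non-squares in Q, the three subfields Q(sqrt(179)), Q(sqrt(145)), Q(sqrt(25955)) are distinct degree-2 extensions, so [K:Q] = 4 (Klein four Galois group).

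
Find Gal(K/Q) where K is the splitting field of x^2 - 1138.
Gal(K/Q) = Z/2Z (cyclic of order 2)

x^2 - 1138 is irreducible over Q since 1138 is not a rational square. The splitting field Q(sqrt(1138)) has degree 2 over Q, and its unique nontrivial automorphism is sqrt(1138) ↦ -sqrt(1138). Hence Gal(Q(sqrt(1138))/Q) = Z/2Z.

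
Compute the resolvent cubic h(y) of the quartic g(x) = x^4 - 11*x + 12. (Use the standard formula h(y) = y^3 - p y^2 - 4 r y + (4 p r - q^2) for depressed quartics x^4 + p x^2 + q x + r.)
h(y) = y^3 - 48*y - 121

Identify coefficients: p = 0, q = -11, r = 12.
Plug into h(y) = y^3 - p y^2 - 4 r y + (4 p r - q^2):
  h(y) = y^3 - (0) y^2 - 4*(12) y + (4*(0)*(12) - (-11)^2)
       = y^3 + (0) y^2 + (-48) y + (-121).
Simplifying: h(y) = y^3 - 48*y - 121.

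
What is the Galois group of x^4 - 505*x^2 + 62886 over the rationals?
Gal(K/Q) = V_4 (Klein four-group, Z/2Z × Z/2Z)

f factors as (x^2 - 223)(x^2 - 282), so the splitting field is K = Q(sqrt(223), sqrt(282)). The elements 223, 282, 62886 are all non-squares in Q, so sqrt(223) and sqrt(282) generate independent quadratic extensions. Thus [K:Q] = 4 and Gal(K/Q) is generated by the two order-2 automorphisms sqrt(223) ↦ -sqrt(223) and sqrt(282) ↦ -sqrt(282), giving V_4.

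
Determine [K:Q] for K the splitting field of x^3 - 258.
[K:Q] = 6

x^3 - 258 has one real root r = 258^(1/3) and two complex roots r*zeta_3, r*zeta_3^2 where zeta_3 = e^(2*pi*i/3). The splitting field is Q(r, zeta_3). [Q(r):Q] = 3 and [Q(zeta_3):Q] = 2 with gcd = 1, so [Q(r, zeta_3):Q] = 3 * 2 = 6.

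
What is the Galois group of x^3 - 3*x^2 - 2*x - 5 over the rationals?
Gal(K/Q) = S_3 (symmetric group of order 6)

Compute the discriminant of x^3 + (-3)*x^2 + (-2)*x + (-5): Δ = -1687. Since Δ is not a rational square, the Galois group is not contained in A_3; it must be the full S_3 (irreducibility of the cubic rules out anything smaller).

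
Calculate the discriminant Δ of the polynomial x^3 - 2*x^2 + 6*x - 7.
Δ = -755

For x^3 + a x^2 + b x + c the discriminant is Δ = 18 a b c - 4 a^3 c + a^2 b^2 - 4 b^3 - 27 c^2.
Plug a = -2, b = 6, c = -7:
  18*(-2)*(6)*(-7) - 4*(-2)^3*(-7) + (-2)^2*(6)^2 - 4*(6)^3 - 27*(-7)^2
  = 1512 + (-224) + 144 + (-864) + (-1323)
  = -755.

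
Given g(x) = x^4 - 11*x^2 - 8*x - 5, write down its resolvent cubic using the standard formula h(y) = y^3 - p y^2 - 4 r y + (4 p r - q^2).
h(y) = y^3 + 11*y^2 + 20*y + 156

Identify coefficients: p = -11, q = -8, r = -5.
Plug into h(y) = y^3 - p y^2 - 4 r y + (4 p r - q^2):
  h(y) = y^3 - (-11) y^2 - 4*(-5) y + (4*(-11)*(-5) - (-8)^2)
       = y^3 + (11) y^2 + (20) y + (156).
Simplifying: h(y) = y^3 + 11*y^2 + 20*y + 156.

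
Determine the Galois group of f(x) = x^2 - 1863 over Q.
Gal(K/Q) = Z/2Z (cyclic of order 2)

x^2 - 1863 is irreducible over Q since 1863 is not a rational square. The splitting field Q(sqrt(1863)) has degree 2 over Q, and its unique nontrivial automorphism is sqrt(1863) ↦ -sqrt(1863). Hence Gal(Q(sqrt(1863))/Q) = Z/2Z.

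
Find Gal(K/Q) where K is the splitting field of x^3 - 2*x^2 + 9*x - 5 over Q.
Gal(K/Q) = S_3 (symmetric group of order 6)

Compute the discriminant of x^3 + (-2)*x^2 + (9)*x + (-5): Δ = -1807. Since Δ is not a rational square, the Galois group is not contained in A_3; it must be the full S_3 (irreducibility of the cubic rules out anything smaller).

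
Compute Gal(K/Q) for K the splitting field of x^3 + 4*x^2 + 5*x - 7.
Gal(K/Q) = S_3 (symmetric group of order 6)

Compute the discriminant of x^3 + (4)*x^2 + (5)*x + (-7): Δ = -2151. Since Δ is not a rational square, the Galois group is not contained in A_3; it must be the full S_3 (irreducibility of the cubic rules out anything smaller).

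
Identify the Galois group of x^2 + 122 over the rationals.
Gal(K/Q) = Z/2Z (cyclic of order 2)

x^2 + 122 is irreducible over Q since -122 is not a rational square. The splitting field Q(sqrt(-122)) has degree 2 over Q, and its unique nontrivial automorphism is sqrt(-122) ↦ -sqrt(-122). Hence Gal(Q(sqrt(-122))/Q) = Z/2Z.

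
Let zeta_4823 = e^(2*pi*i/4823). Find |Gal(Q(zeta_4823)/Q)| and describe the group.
|Gal(Q(zeta_4823)/Q)| = phi(4823) = 3744; group ≅ (Z/4823Z)^* ≅ Z/6Z × Z/12Z × Z/52Z

The n-th cyclotomic polynomial Φ_4823(x) is the minimal polynomial of zeta_4823 over Q and has degree phi(4823) = 3744. So Q(zeta_4823) is a degree-3744 Galois extension with Galois group (Z/4823Z)^*. By CRT, (Z/4823Z)^* ≅ (Z/7Z)^* × (Z/13Z)^* × (Z/53Z)^*. Each prime-power unit group is (Z/7Z)^* ≅ Z/6Z; (Z/13Z)^* ≅ Z/12Z; (Z/53Z)^* ≅ Z/52Z. Hence Gal(Q(zeta_4823)/Q) ≅ Z/6Z × Z/12Z × Z/52Z.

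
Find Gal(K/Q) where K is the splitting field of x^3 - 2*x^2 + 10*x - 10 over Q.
Gal(K/Q) = S_3 (symmetric group of order 6)

Compute the discriminant of x^3 + (-2)*x^2 + (10)*x + (-10): Δ = -3020. Since Δ is not a rational square, the Galois group is not contained in A_3; it must be the full S_3 (irreducibility of the cubic rules out anything smaller).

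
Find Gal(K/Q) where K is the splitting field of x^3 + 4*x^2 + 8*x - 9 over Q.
Gal(K/Q) = S_3 (symmetric group of order 6)

Compute the discriminant of x^3 + (4)*x^2 + (8)*x + (-9): Δ = -6091. Since Δ is not a rational square, the Galois group is not contained in A_3; it must be the full S_3 (irreducibility of the cubic rules out anything smaller).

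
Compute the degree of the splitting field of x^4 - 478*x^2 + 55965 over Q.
[K:Q] = 4

f factors as (x^2 - 273)(x^2 - 205); the splitting field is K = Q(sqrt(273), sqrt(205)). Since 273, 205, and 55965 are all non-squares in Q, the three subfields Q(sqrt(273)), Q(sqrt(205)), Q(sqrt(55965)) are distinct degree-2 extensions, so [K:Q] = 4 (Klein four Galois group).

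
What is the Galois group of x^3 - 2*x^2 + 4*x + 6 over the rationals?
Gal(K/Q) = S_3 (symmetric group of order 6)

Compute the discriminant of x^3 + (-2)*x^2 + (4)*x + (6): Δ = -1836. Since Δ is not a rational square, the Galois group is not contained in A_3; it must be the full S_3 (irreducibility of the cubic rules out anything smaller).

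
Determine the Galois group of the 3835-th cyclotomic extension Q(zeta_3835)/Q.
|Gal(Q(zeta_3835)/Q)| = phi(3835) = 2784; group ≅ (Z/3835Z)^* ≅ Z/4Z × Z/12Z × Z/58Z

The n-th cyclotomic polynomial Φ_3835(x) is the minimal polynomial of zeta_3835 over Q and has degree phi(3835) = 2784. So Q(zeta_3835) is a degree-2784 Galois extension with Galois group (Z/3835Z)^*. By CRT, (Z/3835Z)^* ≅ (Z/5Z)^* × (Z/13Z)^* × (Z/59Z)^*. Each prime-power unit group is (Z/5Z)^* ≅ Z/4Z; (Z/13Z)^* ≅ Z/12Z; (Z/59Z)^* ≅ Z/58Z. Hence Gal(Q(zeta_3835)/Q) ≅ Z/4Z × Z/12Z × Z/58Z.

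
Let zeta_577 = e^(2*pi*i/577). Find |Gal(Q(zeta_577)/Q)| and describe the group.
|Gal(Q(zeta_577)/Q)| = phi(577) = 576; group ≅ (Z/577Z)^* ≅ Z/576Z

The n-th cyclotomic polynomial Φ_577(x) is the minimal polynomial of zeta_577 over Q and has degree phi(577) = 576. So Q(zeta_577) is a degree-576 Galois extension with Galois group (Z/577Z)^*. (Z/577Z)^* is cyclic since 577 is an odd prime power (or 4). Hence Gal(Q(zeta_577)/Q) ≅ Z/576Z.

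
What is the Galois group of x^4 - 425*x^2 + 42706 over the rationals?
Gal(K/Q) = V_4 (Klein four-group, Z/2Z × Z/2Z)

f factors as (x^2 - 163)(x^2 - 262), so the splitting field is K = Q(sqrt(163), sqrt(262)). The elements 163, 262, 42706 are all non-squares in Q, so sqrt(163) and sqrt(262) generate independent quadratic extensions. Thus [K:Q] = 4 and Gal(K/Q) is generated by the two order-2 automorphisms sqrt(163) ↦ -sqrt(163) and sqrt(262) ↦ -sqrt(262), giving V_4.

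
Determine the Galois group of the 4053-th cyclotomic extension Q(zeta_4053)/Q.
|Gal(Q(zeta_4053)/Q)| = phi(4053) = 2304; group ≅ (Z/4053Z)^* ≅ Z/2Z × Z/6Z × Z/192Z

The n-th cyclotomic polynomial Φ_4053(x) is the minimal polynomial of zeta_4053 over Q and has degree phi(4053) = 2304. So Q(zeta_4053) is a degree-2304 Galois extension with Galois group (Z/4053Z)^*. By CRT, (Z/4053Z)^* ≅ (Z/3Z)^* × (Z/7Z)^* × (Z/193Z)^*. Each prime-power unit group is (Z/3Z)^* ≅ Z/2Z; (Z/7Z)^* ≅ Z/6Z; (Z/193Z)^* ≅ Z/192Z. Hence Gal(Q(zeta_4053)/Q) ≅ Z/2Z × Z/6Z × Z/192Z.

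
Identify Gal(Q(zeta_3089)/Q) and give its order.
|Gal(Q(zeta_3089)/Q)| = phi(3089) = 3088; group ≅ (Z/3089Z)^* ≅ Z/3088Z

The n-th cyclotomic polynomial Φ_3089(x) is the minimal polynomial of zeta_3089 over Q and has degree phi(3089) = 3088. So Q(zeta_3089) is a degree-3088 Galois extension with Galois group (Z/3089Z)^*. (Z/3089Z)^* is cyclic since 3089 is an odd prime power (or 4). Hence Gal(Q(zeta_3089)/Q) ≅ Z/3088Z.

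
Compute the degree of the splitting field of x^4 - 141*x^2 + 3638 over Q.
[K:Q] = 4

f factors as (x^2 - 107)(x^2 - 34); the splitting field is K = Q(sqrt(107), sqrt(34)). Since 107, 34, and 3638 are all non-squares in Q, the three subfields Q(sqrt(107)), Q(sqrt(34)), Q(sqrt(3638)) are distinct degree-2 extensions, so [K:Q] = 4 (Klein four Galois group).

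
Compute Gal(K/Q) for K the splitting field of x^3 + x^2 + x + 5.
Gal(K/Q) = S_3 (symmetric group of order 6)

Compute the discriminant of x^3 + (1)*x^2 + (1)*x + (5): Δ = -608. Since Δ is not a rational square, the Galois group is not contained in A_3; it must be the full S_3 (irreducibility of the cubic rules out anything smaller).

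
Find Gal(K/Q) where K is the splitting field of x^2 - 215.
Gal(K/Q) = Z/2Z (cyclic of order 2)

x^2 - 215 is irreducible over Q since 215 is not a rational square. The splitting field Q(sqrt(215)) has degree 2 over Q, and its unique nontrivial automorphism is sqrt(215) ↦ -sqrt(215). Hence Gal(Q(sqrt(215))/Q) = Z/2Z.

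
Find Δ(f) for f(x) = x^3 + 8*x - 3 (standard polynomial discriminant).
Δ = -2291

For x^3 + a x^2 + b x + c the discriminant is Δ = 18 a b c - 4 a^3 c + a^2 b^2 - 4 b^3 - 27 c^2.
Plug a = 0, b = 8, c = -3:
  18*(0)*(8)*(-3) - 4*(0)^3*(-3) + (0)^2*(8)^2 - 4*(8)^3 - 27*(-3)^2
  = 0 + (0) + 0 + (-2048) + (-243)
  = -2291.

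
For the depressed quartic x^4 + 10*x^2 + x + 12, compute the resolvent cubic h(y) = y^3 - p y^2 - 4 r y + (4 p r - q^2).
h(y) = y^3 - 10*y^2 - 48*y + 479

Identify coefficients: p = 10, q = 1, r = 12.
Plug into h(y) = y^3 - p y^2 - 4 r y + (4 p r - q^2):
  h(y) = y^3 - (10) y^2 - 4*(12) y + (4*(10)*(12) - (1)^2)
       = y^3 + (-10) y^2 + (-48) y + (479).
Simplifying: h(y) = y^3 - 10*y^2 - 48*y + 479.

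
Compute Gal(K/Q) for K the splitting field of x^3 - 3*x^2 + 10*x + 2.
Gal(K/Q) = S_3 (symmetric group of order 6)

Compute the discriminant of x^3 + (-3)*x^2 + (10)*x + (2): Δ = -4072. Since Δ is not a rational square, the Galois group is not contained in A_3; it must be the full S_3 (irreducibility of the cubic rules out anything smaller).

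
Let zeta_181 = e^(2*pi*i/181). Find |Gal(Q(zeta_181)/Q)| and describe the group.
|Gal(Q(zeta_181)/Q)| = phi(181) = 180; group ≅ (Z/181Z)^* ≅ Z/180Z

The n-th cyclotomic polynomial Φ_181(x) is the minimal polynomial of zeta_181 over Q and has degree phi(181) = 180. So Q(zeta_181) is a degree-180 Galois extension with Galois group (Z/181Z)^*. (Z/181Z)^* is cyclic since 181 is an odd prime power (or 4). Hence Gal(Q(zeta_181)/Q) ≅ Z/180Z.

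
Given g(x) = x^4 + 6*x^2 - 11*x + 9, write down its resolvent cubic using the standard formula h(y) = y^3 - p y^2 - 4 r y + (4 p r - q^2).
h(y) = y^3 - 6*y^2 - 36*y + 95

Identify coefficients: p = 6, q = -11, r = 9.
Plug into h(y) = y^3 - p y^2 - 4 r y + (4 p r - q^2):
  h(y) = y^3 - (6) y^2 - 4*(9) y + (4*(6)*(9) - (-11)^2)
       = y^3 + (-6) y^2 + (-36) y + (95).
Simplifying: h(y) = y^3 - 6*y^2 - 36*y + 95.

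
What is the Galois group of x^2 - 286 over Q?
Gal(K/Q) = Z/2Z (cyclic of order 2)

x^2 - 286 is irreducible over Q since 286 is not a rational square. The splitting field Q(sqrt(286)) has degree 2 over Q, and its unique nontrivial automorphism is sqrt(286) ↦ -sqrt(286). Hence Gal(Q(sqrt(286))/Q) = Z/2Z.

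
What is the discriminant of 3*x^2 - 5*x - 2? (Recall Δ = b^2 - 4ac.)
Δ = 49

For a quadratic a x^2 + b x + c the discriminant is Δ = b^2 - 4ac = (-5)^2 - 4*(3)*(-2) = 25 - (-24) = 49.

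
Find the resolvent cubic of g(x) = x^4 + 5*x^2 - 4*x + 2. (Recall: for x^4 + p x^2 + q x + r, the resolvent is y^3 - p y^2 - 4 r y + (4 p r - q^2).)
h(y) = y^3 - 5*y^2 - 8*y + 24

Identify coefficients: p = 5, q = -4, r = 2.
Plug into h(y) = y^3 - p y^2 - 4 r y + (4 p r - q^2):
  h(y) = y^3 - (5) y^2 - 4*(2) y + (4*(5)*(2) - (-4)^2)
       = y^3 + (-5) y^2 + (-8) y + (24).
Simplifying: h(y) = y^3 - 5*y^2 - 8*y + 24.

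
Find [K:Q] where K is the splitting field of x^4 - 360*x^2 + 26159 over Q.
[K:Q] = 4

f factors as (x^2 - 259)(x^2 - 101); the splitting field is K = Q(sqrt(259), sqrt(101)). Since 259, 101, and 26159 are all non-squares in Q, the three subfields Q(sqrt(259)), Q(sqrt(101)), Q(sqrt(26159)) are distinct degree-2 extensions, so [K:Q] = 4 (Klein four Galois group).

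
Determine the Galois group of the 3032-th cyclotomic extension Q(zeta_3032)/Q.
|Gal(Q(zeta_3032)/Q)| = phi(3032) = 1512; group ≅ (Z/3032Z)^* ≅ Z/2Z × Z/2Z × Z/378Z

The n-th cyclotomic polynomial Φ_3032(x) is the minimal polynomial of zeta_3032 over Q and has degree phi(3032) = 1512. So Q(zeta_3032) is a degree-1512 Galois extension with Galois group (Z/3032Z)^*. By CRT, (Z/3032Z)^* ≅ (Z/8Z)^* × (Z/379Z)^*. Each prime-power unit group is (Z/8Z)^* ≅ Z/2Z × Z/2Z; (Z/379Z)^* ≅ Z/378Z. Hence Gal(Q(zeta_3032)/Q) ≅ Z/2Z × Z/2Z × Z/378Z.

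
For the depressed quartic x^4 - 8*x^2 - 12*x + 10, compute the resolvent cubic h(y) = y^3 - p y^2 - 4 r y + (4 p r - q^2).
h(y) = y^3 + 8*y^2 - 40*y - 464

Identify coefficients: p = -8, q = -12, r = 10.
Plug into h(y) = y^3 - p y^2 - 4 r y + (4 p r - q^2):
  h(y) = y^3 - (-8) y^2 - 4*(10) y + (4*(-8)*(10) - (-12)^2)
       = y^3 + (8) y^2 + (-40) y + (-464).
Simplifying: h(y) = y^3 + 8*y^2 - 40*y - 464.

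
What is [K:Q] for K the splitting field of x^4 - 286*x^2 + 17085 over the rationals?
[K:Q] = 4

f factors as (x^2 - 201)(x^2 - 85); the splitting field is K = Q(sqrt(201), sqrt(85)). Since 201, 85, and 17085 are all non-squares in Q, the three subfields Q(sqrt(201)), Q(sqrt(85)), Q(sqrt(17085)) are distinct degree-2 extensions, so [K:Q] = 4 (Klein four Galois group).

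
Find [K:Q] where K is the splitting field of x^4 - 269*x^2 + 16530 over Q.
[K:Q] = 4

f factors as (x^2 - 95)(x^2 - 174); the splitting field is K = Q(sqrt(95), sqrt(174)). Since 95, 174, and 16530 are all non-squares in Q, the three subfields Q(sqrt(95)), Q(sqrt(174)), Q(sqrt(16530)) are distinct degree-2 extensions, so [K:Q] = 4 (Klein four Galois group).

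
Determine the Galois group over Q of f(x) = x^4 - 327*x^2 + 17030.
Gal(K/Q) = V_4 (Klein four-group, Z/2Z × Z/2Z)

f factors as (x^2 - 65)(x^2 - 262), so the splitting field is K = Q(sqrt(65), sqrt(262)). The elements 65, 262, 17030 are all non-squares in Q, so sqrt(65) and sqrt(262) generate independent quadratic extensions. Thus [K:Q] = 4 and Gal(K/Q) is generated by the two order-2 automorphisms sqrt(65) ↦ -sqrt(65) and sqrt(262) ↦ -sqrt(262), giving V_4.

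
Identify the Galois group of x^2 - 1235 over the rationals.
Gal(K/Q) = Z/2Z (cyclic of order 2)

x^2 - 1235 is irreducible over Q since 1235 is not a rational square. The splitting field Q(sqrt(1235)) has degree 2 over Q, and its unique nontrivial automorphism is sqrt(1235) ↦ -sqrt(1235). Hence Gal(Q(sqrt(1235))/Q) = Z/2Z.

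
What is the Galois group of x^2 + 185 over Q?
Gal(K/Q) = Z/2Z (cyclic of order 2)

x^2 + 185 is irreducible over Q since -185 is not a rational square. The splitting field Q(sqrt(-185)) has degree 2 over Q, and its unique nontrivial automorphism is sqrt(-185) ↦ -sqrt(-185). Hence Gal(Q(sqrt(-185))/Q) = Z/2Z.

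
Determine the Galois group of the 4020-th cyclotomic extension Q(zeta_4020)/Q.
|Gal(Q(zeta_4020)/Q)| = phi(4020) = 1056; group ≅ (Z/4020Z)^* ≅ Z/2Z × Z/2Z × Z/4Z × Z/66Z

The n-th cyclotomic polynomial Φ_4020(x) is the minimal polynomial of zeta_4020 over Q and has degree phi(4020) = 1056. So Q(zeta_4020) is a degree-1056 Galois extension with Galois group (Z/4020Z)^*. By CRT, (Z/4020Z)^* ≅ (Z/4Z)^* × (Z/3Z)^* × (Z/5Z)^* × (Z/67Z)^*. Each prime-power unit group is (Z/4Z)^* ≅ Z/2Z; (Z/3Z)^* ≅ Z/2Z; (Z/5Z)^* ≅ Z/4Z; (Z/67Z)^* ≅ Z/66Z. Hence Gal(Q(zeta_4020)/Q) ≅ Z/2Z × Z/2Z × Z/4Z × Z/66Z.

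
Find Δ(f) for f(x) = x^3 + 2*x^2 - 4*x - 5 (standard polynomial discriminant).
Δ = 525

For x^3 + a x^2 + b x + c the discriminant is Δ = 18 a b c - 4 a^3 c + a^2 b^2 - 4 b^3 - 27 c^2.
Plug a = 2, b = -4, c = -5:
  18*(2)*(-4)*(-5) - 4*(2)^3*(-5) + (2)^2*(-4)^2 - 4*(-4)^3 - 27*(-5)^2
  = 720 + (160) + 64 + (256) + (-675)
  = 525.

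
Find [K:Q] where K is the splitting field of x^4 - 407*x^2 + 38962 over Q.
[K:Q] = 4

f factors as (x^2 - 253)(x^2 - 154); the splitting field is K = Q(sqrt(253), sqrt(154)). Since 253, 154, and 38962 are all non-squares in Q, the three subfields Q(sqrt(253)), Q(sqrt(154)), Q(sqrt(38962)) are distinct degree-2 extensions, so [K:Q] = 4 (Klein four Galois group).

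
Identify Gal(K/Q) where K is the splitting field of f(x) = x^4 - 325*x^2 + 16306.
Gal(K/Q) = V_4 (Klein four-group, Z/2Z × Z/2Z)

f factors as (x^2 - 62)(x^2 - 263), so the splitting field is K = Q(sqrt(62), sqrt(263)). The elements 62, 263, 16306 are all non-squares in Q, so sqrt(62) and sqrt(263) generate independent quadratic extensions. Thus [K:Q] = 4 and Gal(K/Q) is generated by the two order-2 automorphisms sqrt(62) ↦ -sqrt(62) and sqrt(263) ↦ -sqrt(263), giving V_4.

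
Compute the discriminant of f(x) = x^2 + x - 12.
Δ = 49

For a quadratic a x^2 + b x + c the discriminant is Δ = b^2 - 4ac = (1)^2 - 4*(1)*(-12) = 1 - (-48) = 49.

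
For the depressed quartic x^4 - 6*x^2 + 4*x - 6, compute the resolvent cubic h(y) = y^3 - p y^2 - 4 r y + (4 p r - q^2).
h(y) = y^3 + 6*y^2 + 24*y + 128

Identify coefficients: p = -6, q = 4, r = -6.
Plug into h(y) = y^3 - p y^2 - 4 r y + (4 p r - q^2):
  h(y) = y^3 - (-6) y^2 - 4*(-6) y + (4*(-6)*(-6) - (4)^2)
       = y^3 + (6) y^2 + (24) y + (128).
Simplifying: h(y) = y^3 + 6*y^2 + 24*y + 128.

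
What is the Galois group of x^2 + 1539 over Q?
Gal(K/Q) = Z/2Z (cyclic of order 2)

x^2 + 1539 is irreducible over Q since -1539 is not a rational square. The splitting field Q(sqrt(-1539)) has degree 2 over Q, and its unique nontrivial automorphism is sqrt(-1539) ↦ -sqrt(-1539). Hence Gal(Q(sqrt(-1539))/Q) = Z/2Z.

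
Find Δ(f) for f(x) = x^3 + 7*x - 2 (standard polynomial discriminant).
Δ = -1480

For a depressed cubic x^3 + p x + q the discriminant is Δ = -4 p^3 - 27 q^2 = -4*(7)^3 - 27*(-2)^2 = -1372 - 108 = -1480.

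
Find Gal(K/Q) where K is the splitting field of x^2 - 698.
Gal(K/Q) = Z/2Z (cyclic of order 2)

x^2 - 698 is irreducible over Q since 698 is not a rational square. The splitting field Q(sqrt(698)) has degree 2 over Q, and its unique nontrivial automorphism is sqrt(698) ↦ -sqrt(698). Hence Gal(Q(sqrt(698))/Q) = Z/2Z.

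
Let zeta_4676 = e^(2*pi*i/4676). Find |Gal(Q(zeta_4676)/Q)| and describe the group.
|Gal(Q(zeta_4676)/Q)| = phi(4676) = 1992; group ≅ (Z/4676Z)^* ≅ Z/2Z × Z/6Z × Z/166Z

The n-th cyclotomic polynomial Φ_4676(x) is the minimal polynomial of zeta_4676 over Q and has degree phi(4676) = 1992. So Q(zeta_4676) is a degree-1992 Galois extension with Galois group (Z/4676Z)^*. By CRT, (Z/4676Z)^* ≅ (Z/4Z)^* × (Z/7Z)^* × (Z/167Z)^*. Each prime-power unit group is (Z/4Z)^* ≅ Z/2Z; (Z/7Z)^* ≅ Z/6Z; (Z/167Z)^* ≅ Z/166Z. Hence Gal(Q(zeta_4676)/Q) ≅ Z/2Z × Z/6Z × Z/166Z.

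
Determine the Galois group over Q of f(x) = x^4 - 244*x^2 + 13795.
Gal(K/Q) = V_4 (Klein four-group, Z/2Z × Z/2Z)

f factors as (x^2 - 155)(x^2 - 89), so the splitting field is K = Q(sqrt(155), sqrt(89)). The elements 155, 89, 13795 are all non-squares in Q, so sqrt(155) and sqrt(89) generate independent quadratic extensions. Thus [K:Q] = 4 and Gal(K/Q) is generated by the two order-2 automorphisms sqrt(155) ↦ -sqrt(155) and sqrt(89) ↦ -sqrt(89), giving V_4.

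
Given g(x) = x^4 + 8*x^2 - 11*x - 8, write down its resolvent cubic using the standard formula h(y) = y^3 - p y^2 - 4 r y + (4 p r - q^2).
h(y) = y^3 - 8*y^2 + 32*y - 377

Identify coefficients: p = 8, q = -11, r = -8.
Plug into h(y) = y^3 - p y^2 - 4 r y + (4 p r - q^2):
  h(y) = y^3 - (8) y^2 - 4*(-8) y + (4*(8)*(-8) - (-11)^2)
       = y^3 + (-8) y^2 + (32) y + (-377).
Simplifying: h(y) = y^3 - 8*y^2 + 32*y - 377.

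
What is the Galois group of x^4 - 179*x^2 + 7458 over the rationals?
Gal(K/Q) = V_4 (Klein four-group, Z/2Z × Z/2Z)

f factors as (x^2 - 66)(x^2 - 113), so the splitting field is K = Q(sqrt(66), sqrt(113)). The elements 66, 113, 7458 are all non-squares in Q, so sqrt(66) and sqrt(113) generate independent quadratic extensions. Thus [K:Q] = 4 and Gal(K/Q) is generated by the two order-2 automorphisms sqrt(66) ↦ -sqrt(66) and sqrt(113) ↦ -sqrt(113), giving V_4.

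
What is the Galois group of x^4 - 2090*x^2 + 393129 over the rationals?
Gal(K/Q) = Z/2Z (cyclic of order 2)

f factors as (x^2 - 1881)(x^2 - 209), so the splitting field is K = Q(sqrt(1881), sqrt(209)). The squarefree part of 1881 is 209 and the squarefree part of 209 is also 209, so sqrt(1881) and sqrt(209) are both rational multiples of sqrt(209). Hence Q(sqrt(1881)) = Q(sqrt(209)) = Q(sqrt(209)), and the splitting field collapses to a single degree-2 extension with Galois group Z/2Z.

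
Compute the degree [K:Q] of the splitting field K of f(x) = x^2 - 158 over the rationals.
[K:Q] = 2

The polynomial x^2 - 158 is irreducible over Q since 158 is not a perfect square. Its splitting field is Q(sqrt(158)), which has degree 2 over Q.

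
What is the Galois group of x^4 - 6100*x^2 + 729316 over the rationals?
Gal(K/Q) = Z/2Z (cyclic of order 2)

f factors as (x^2 - 122)(x^2 - 5978), so the splitting field is K = Q(sqrt(122), sqrt(5978)). The squarefree part of 122 is 122 and the squarefree part of 5978 is also 122, so sqrt(122) and sqrt(5978) are both rational multiples of sqrt(122). Hence Q(sqrt(122)) = Q(sqrt(5978)) = Q(sqrt(122)), and the splitting field collapses to a single degree-2 extension with Galois group Z/2Z.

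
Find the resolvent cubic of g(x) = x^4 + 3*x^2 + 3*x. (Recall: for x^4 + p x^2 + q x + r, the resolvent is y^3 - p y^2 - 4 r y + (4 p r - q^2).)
h(y) = y^3 - 3*y^2 - 9

Identify coefficients: p = 3, q = 3, r = 0.
Plug into h(y) = y^3 - p y^2 - 4 r y + (4 p r - q^2):
  h(y) = y^3 - (3) y^2 - 4*(0) y + (4*(3)*(0) - (3)^2)
       = y^3 + (-3) y^2 + (0) y + (-9).
Simplifying: h(y) = y^3 - 3*y^2 - 9.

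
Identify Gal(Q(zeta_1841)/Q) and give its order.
|Gal(Q(zeta_1841)/Q)| = phi(1841) = 1572; group ≅ (Z/1841Z)^* ≅ Z/6Z × Z/262Z

The n-th cyclotomic polynomial Φ_1841(x) is the minimal polynomial of zeta_1841 over Q and has degree phi(1841) = 1572. So Q(zeta_1841) is a degree-1572 Galois extension with Galois group (Z/1841Z)^*. By CRT, (Z/1841Z)^* ≅ (Z/7Z)^* × (Z/263Z)^*. Each prime-power unit group is (Z/7Z)^* ≅ Z/6Z; (Z/263Z)^* ≅ Z/262Z. Hence Gal(Q(zeta_1841)/Q) ≅ Z/6Z × Z/262Z.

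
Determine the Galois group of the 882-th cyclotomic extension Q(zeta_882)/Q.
|Gal(Q(zeta_882)/Q)| = phi(882) = 252; group ≅ (Z/882Z)^* ≅ Z/6Z × Z/42Z

The n-th cyclotomic polynomial Φ_882(x) is the minimal polynomial of zeta_882 over Q and has degree phi(882) = 252. So Q(zeta_882) is a degree-252 Galois extension with Galois group (Z/882Z)^*. By CRT, (Z/882Z)^* ≅ (Z/2Z)^* × (Z/9Z)^* × (Z/49Z)^*. Each prime-power unit group is (Z/2Z)^* ≅ trivial group (order 1); (Z/9Z)^* ≅ Z/6Z; (Z/49Z)^* ≅ Z/42Z. Hence Gal(Q(zeta_882)/Q) ≅ Z/6Z × Z/42Z.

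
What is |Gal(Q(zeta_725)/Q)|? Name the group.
|Gal(Q(zeta_725)/Q)| = phi(725) = 560; group ≅ (Z/725Z)^* ≅ Z/20Z × Z/28Z

The n-th cyclotomic polynomial Φ_725(x) is the minimal polynomial of zeta_725 over Q and has degree phi(725) = 560. So Q(zeta_725) is a degree-560 Galois extension with Galois group (Z/725Z)^*. By CRT, (Z/725Z)^* ≅ (Z/25Z)^* × (Z/29Z)^*. Each prime-power unit group is (Z/25Z)^* ≅ Z/20Z; (Z/29Z)^* ≅ Z/28Z. Hence Gal(Q(zeta_725)/Q) ≅ Z/20Z × Z/28Z.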